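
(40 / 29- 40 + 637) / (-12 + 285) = 2479 / 1131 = 2.19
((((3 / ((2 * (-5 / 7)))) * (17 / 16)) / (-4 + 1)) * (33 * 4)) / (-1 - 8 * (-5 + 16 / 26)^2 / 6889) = -415634037 / 4328120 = -96.03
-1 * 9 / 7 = -9 / 7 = -1.29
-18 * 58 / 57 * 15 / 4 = -1305 / 19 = -68.68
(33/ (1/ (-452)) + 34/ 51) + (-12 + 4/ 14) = -313468/ 21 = -14927.05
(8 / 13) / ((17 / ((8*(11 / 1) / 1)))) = 704 / 221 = 3.19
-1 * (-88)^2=-7744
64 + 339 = 403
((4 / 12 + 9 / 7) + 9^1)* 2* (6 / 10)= 446 / 35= 12.74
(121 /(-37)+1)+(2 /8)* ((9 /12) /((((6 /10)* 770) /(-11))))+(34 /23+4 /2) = 229421 /190624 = 1.20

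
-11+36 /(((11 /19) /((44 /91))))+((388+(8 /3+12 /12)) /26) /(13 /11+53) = 6294835 /325416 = 19.34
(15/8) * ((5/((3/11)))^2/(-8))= -15125/192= -78.78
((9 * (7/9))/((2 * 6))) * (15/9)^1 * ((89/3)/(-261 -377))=-3115/68904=-0.05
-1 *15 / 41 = -15 / 41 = -0.37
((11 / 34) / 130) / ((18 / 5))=11 / 15912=0.00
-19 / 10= -1.90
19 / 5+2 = 29 / 5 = 5.80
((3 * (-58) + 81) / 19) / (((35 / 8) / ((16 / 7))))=-11904 / 4655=-2.56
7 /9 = 0.78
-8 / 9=-0.89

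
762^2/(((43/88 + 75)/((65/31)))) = 255483360/15841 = 16127.98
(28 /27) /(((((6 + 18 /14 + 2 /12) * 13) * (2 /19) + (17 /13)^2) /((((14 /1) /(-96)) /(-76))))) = 57967 /346883904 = 0.00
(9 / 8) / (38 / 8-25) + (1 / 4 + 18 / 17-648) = -395809 / 612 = -646.75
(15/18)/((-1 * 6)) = -5/36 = -0.14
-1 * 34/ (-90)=17/ 45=0.38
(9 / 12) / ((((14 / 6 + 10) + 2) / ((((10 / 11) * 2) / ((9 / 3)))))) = 15 / 473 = 0.03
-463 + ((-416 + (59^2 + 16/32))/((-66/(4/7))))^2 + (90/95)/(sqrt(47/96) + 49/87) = 181656* sqrt(282)/793231 + 10088181955990/42327599391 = 242.18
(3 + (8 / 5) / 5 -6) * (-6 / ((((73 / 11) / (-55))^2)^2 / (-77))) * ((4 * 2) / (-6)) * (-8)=-1769403947326400 / 28398241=-62306814.97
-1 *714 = -714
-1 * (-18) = 18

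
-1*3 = -3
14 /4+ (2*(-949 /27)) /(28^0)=-3607 /54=-66.80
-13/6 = -2.17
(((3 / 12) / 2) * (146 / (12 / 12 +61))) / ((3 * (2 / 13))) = 949 / 1488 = 0.64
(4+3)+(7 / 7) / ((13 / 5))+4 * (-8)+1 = -307 / 13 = -23.62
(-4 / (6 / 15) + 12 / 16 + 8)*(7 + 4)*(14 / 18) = -385 / 36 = -10.69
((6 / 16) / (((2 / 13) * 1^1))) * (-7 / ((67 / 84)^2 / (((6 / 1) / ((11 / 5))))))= -3611790 / 49379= -73.14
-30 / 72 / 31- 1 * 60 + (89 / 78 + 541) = 2331569 / 4836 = 482.13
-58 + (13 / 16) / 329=-305299 / 5264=-58.00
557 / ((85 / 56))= 31192 / 85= 366.96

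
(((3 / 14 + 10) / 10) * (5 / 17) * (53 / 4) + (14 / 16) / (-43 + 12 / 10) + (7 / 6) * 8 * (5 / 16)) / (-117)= -8208983 / 139675536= -0.06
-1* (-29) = 29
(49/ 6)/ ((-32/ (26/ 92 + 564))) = -1271893/ 8832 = -144.01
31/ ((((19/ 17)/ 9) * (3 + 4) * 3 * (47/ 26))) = 41106/ 6251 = 6.58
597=597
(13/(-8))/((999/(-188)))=611/1998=0.31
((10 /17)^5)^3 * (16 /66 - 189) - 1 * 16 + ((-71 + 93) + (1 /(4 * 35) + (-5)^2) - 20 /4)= 343056656908058896976329 /13224394497975348963660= 25.94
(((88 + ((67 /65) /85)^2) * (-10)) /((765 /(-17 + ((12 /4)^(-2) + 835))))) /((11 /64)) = -2531702863040896 /462371641875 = -5475.47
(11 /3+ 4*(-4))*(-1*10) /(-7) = -370 /21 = -17.62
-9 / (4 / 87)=-195.75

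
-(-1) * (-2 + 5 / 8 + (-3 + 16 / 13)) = -327 / 104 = -3.14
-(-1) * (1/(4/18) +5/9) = 5.06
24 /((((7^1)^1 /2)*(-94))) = -24 /329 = -0.07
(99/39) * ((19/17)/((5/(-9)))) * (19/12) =-35739/4420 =-8.09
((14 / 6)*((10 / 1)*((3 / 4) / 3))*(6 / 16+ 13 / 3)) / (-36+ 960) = 565 / 19008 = 0.03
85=85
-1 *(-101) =101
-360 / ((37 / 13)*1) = -4680 / 37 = -126.49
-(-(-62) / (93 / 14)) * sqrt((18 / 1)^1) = -28 * sqrt(2) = -39.60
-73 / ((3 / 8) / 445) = -259880 / 3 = -86626.67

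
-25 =-25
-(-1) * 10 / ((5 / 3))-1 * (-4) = 10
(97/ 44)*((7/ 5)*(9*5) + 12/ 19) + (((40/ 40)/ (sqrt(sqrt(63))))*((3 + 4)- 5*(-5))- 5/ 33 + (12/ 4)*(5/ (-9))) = 149.82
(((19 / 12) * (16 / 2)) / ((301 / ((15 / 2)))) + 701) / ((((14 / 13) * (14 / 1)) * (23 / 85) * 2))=29157635 / 339227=85.95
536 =536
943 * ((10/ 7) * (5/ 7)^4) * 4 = 23575000/ 16807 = 1402.69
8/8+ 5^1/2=7/2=3.50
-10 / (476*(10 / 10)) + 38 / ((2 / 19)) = 85913 / 238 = 360.98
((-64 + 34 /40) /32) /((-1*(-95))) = -1263 /60800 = -0.02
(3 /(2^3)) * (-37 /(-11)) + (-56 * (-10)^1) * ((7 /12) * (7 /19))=610007 /5016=121.61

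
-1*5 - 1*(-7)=2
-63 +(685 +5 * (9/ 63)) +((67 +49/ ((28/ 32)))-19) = 726.71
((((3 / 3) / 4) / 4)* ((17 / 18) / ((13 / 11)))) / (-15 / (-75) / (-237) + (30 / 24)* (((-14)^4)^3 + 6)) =73865 / 104804366416983275952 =0.00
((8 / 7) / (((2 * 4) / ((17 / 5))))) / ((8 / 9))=153 / 280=0.55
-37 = -37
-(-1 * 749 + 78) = 671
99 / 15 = 33 / 5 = 6.60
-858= -858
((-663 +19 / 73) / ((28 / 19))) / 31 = -229805 / 15841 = -14.51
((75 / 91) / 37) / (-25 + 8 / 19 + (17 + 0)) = -475 / 161616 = -0.00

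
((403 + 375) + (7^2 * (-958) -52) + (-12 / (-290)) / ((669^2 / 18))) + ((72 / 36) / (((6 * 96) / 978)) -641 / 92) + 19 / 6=-122637053149669 / 2653539440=-46216.40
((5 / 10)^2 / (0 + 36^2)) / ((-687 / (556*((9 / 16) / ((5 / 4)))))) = -139 / 1978560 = -0.00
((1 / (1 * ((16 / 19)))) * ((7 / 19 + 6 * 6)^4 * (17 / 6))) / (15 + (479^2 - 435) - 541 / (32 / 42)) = 25.78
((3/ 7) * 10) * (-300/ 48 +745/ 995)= -65685/ 2786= -23.58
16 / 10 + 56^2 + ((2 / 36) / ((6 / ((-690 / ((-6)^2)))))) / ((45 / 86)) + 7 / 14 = 45748553 / 14580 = 3137.76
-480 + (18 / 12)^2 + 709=231.25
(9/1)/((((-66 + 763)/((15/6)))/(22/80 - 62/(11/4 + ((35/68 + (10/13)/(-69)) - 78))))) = 906397443/25422288784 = 0.04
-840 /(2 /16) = -6720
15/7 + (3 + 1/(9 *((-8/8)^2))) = 5.25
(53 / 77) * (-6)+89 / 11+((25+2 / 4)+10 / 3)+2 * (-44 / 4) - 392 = -176117 / 462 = -381.21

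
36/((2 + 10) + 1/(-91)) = 3276/1091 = 3.00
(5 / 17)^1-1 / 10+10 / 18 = 1147 / 1530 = 0.75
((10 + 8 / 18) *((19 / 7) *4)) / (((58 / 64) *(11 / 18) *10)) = 228608 / 11165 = 20.48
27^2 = 729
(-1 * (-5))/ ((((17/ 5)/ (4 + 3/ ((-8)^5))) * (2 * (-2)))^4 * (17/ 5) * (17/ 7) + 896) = 32278846743203307528859375/ 12908522262854118918615784064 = 0.00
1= 1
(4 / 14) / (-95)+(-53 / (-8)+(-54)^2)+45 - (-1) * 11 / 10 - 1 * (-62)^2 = -4656479 / 5320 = -875.28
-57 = -57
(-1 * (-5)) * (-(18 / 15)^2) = -36 / 5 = -7.20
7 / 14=1 / 2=0.50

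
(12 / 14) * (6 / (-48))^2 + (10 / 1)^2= 22403 / 224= 100.01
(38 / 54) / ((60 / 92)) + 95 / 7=41534 / 2835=14.65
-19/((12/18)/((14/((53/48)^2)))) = -327.27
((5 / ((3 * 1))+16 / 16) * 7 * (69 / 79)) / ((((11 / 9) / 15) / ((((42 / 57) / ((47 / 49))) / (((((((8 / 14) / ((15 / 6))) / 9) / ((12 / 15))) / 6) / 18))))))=405796275360 / 776017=522921.89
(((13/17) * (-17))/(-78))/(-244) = -1/1464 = -0.00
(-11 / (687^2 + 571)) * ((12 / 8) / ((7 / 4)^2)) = -66 / 5788615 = -0.00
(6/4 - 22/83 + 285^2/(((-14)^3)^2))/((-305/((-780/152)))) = 30362245485/1448637549184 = 0.02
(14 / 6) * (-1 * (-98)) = 686 / 3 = 228.67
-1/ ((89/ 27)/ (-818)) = 22086/ 89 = 248.16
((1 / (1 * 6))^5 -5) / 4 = -1.25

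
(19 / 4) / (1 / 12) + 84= 141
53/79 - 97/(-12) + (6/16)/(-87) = 481105/54984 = 8.75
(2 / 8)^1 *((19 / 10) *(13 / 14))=247 / 560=0.44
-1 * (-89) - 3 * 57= -82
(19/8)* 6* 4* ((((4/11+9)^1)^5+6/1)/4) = 660841301793/644204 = 1025826.14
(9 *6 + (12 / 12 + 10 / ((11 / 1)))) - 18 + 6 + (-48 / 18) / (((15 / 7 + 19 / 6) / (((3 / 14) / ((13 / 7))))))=1398369 / 31889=43.85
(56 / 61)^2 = 0.84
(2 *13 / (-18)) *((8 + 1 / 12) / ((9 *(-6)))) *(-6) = -1261 / 972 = -1.30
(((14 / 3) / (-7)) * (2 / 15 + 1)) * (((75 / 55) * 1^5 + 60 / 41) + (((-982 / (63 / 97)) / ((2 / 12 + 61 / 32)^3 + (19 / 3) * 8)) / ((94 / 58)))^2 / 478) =-1226934819446229770128299694 / 486180759606374528987529315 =-2.52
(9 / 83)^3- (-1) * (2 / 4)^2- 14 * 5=-159525657 / 2287148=-69.75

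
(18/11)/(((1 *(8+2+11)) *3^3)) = 2/693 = 0.00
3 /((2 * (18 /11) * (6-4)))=0.46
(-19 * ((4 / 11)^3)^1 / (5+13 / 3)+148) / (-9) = -1378004 / 83853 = -16.43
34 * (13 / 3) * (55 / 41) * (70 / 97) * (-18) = -2567.31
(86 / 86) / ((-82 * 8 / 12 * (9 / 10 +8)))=-15 / 7298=-0.00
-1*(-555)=555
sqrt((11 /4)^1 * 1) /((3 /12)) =2 * sqrt(11) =6.63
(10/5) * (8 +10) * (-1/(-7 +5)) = 18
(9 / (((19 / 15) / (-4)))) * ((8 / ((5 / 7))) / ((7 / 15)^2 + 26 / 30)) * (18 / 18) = -340200 / 1159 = -293.53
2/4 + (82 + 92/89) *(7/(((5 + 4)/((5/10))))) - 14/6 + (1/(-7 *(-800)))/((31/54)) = 30.46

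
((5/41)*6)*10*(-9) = -2700/41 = -65.85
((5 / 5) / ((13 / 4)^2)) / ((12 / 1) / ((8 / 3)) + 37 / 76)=1216 / 64051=0.02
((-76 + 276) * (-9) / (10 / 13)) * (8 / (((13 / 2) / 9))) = -25920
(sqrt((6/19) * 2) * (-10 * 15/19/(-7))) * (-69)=-20700 * sqrt(57)/2527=-61.84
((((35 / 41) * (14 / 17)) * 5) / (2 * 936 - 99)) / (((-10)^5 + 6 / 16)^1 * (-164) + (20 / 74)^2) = 6708100 / 55490313556900953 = 0.00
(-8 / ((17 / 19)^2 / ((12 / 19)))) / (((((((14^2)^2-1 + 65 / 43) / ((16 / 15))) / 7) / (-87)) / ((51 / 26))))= 191060352 / 912680275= 0.21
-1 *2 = -2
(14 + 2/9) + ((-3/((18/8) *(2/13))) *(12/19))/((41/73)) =31384/7011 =4.48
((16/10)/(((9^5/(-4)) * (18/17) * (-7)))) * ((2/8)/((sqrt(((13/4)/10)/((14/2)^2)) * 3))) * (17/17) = 136 * sqrt(130)/103630995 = 0.00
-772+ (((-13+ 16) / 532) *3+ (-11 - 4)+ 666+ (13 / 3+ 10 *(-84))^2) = 3343066801 / 4788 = 698217.79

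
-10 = -10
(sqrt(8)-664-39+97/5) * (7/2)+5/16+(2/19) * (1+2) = -3635797/1520+7 * sqrt(2) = -2382.07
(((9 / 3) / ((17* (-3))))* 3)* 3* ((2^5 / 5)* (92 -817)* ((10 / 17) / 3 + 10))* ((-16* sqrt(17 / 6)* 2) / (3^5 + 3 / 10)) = -386048000* sqrt(102) / 703137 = -5545.00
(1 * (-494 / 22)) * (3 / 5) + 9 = -246 / 55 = -4.47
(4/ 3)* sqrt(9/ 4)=2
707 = 707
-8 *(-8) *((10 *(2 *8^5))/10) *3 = 12582912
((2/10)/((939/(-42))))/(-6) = 7/4695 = 0.00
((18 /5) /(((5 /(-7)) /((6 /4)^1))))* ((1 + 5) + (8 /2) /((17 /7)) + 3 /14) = -50517 /850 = -59.43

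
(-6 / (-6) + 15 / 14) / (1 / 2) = 29 / 7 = 4.14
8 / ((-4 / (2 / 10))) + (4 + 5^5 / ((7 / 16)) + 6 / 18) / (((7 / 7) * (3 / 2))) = 1500784 / 315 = 4764.39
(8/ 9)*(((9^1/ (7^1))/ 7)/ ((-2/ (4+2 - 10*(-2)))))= -104/ 49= -2.12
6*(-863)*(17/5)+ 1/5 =-17605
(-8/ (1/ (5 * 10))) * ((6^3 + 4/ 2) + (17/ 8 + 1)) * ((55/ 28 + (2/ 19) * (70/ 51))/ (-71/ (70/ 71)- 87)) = 12651666875/ 10785939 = 1172.98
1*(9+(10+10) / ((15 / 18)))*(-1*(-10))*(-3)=-990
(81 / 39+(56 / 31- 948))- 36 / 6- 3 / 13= -950.35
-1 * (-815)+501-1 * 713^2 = -507053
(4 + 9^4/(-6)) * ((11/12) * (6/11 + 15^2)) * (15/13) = -27030495/104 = -259908.61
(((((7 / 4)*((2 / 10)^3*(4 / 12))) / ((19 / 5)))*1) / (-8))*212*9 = -1113 / 3800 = -0.29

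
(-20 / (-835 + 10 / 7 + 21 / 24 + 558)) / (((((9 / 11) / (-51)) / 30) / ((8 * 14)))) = -234572800 / 15383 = -15248.83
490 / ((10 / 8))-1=391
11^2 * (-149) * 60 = -1081740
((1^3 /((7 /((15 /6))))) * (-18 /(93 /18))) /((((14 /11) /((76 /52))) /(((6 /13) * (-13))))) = 169290 /19747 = 8.57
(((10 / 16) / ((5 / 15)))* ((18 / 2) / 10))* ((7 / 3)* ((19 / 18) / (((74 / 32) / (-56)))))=-3724 / 37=-100.65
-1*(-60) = 60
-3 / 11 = -0.27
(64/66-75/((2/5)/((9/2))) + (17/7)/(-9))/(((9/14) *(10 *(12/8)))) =-467387/5346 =-87.43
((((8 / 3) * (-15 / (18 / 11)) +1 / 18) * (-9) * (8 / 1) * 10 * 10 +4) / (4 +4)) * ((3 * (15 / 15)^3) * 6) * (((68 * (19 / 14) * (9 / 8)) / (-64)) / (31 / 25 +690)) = -2610413325 / 2815232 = -927.25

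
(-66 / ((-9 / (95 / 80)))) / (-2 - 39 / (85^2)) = -1510025 / 347736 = -4.34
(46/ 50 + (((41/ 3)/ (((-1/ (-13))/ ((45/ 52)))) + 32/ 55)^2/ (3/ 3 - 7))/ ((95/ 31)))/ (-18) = 1879558501/ 26136000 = 71.91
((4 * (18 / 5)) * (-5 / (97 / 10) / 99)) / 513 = -80 / 547371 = -0.00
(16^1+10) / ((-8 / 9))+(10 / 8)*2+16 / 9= -899 / 36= -24.97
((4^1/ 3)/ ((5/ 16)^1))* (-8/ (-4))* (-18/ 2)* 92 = -35328/ 5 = -7065.60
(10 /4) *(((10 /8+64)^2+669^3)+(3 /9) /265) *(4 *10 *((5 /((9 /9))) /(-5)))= -19043275233455 /636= -29942256656.38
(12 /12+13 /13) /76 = 0.03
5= 5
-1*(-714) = 714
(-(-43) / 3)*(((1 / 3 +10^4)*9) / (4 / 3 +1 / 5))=841332.39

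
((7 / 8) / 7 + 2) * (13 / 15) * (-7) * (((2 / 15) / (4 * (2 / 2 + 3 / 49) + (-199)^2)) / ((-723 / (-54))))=-75803 / 23384916850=-0.00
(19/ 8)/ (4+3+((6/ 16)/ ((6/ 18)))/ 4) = 76/ 233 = 0.33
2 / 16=1 / 8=0.12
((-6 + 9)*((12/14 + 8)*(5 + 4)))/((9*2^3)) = 93/28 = 3.32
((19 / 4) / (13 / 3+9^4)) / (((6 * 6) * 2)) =19 / 1890816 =0.00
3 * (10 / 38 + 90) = 5145 / 19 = 270.79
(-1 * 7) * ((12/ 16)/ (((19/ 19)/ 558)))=-5859/ 2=-2929.50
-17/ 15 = -1.13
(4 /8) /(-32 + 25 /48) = -24 /1511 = -0.02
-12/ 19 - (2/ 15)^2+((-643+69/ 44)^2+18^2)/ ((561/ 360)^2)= 3067080564620276/ 18088589475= 169558.86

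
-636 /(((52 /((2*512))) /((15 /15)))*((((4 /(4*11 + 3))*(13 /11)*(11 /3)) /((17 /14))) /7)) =-48783744 /169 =-288661.21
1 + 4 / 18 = 11 / 9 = 1.22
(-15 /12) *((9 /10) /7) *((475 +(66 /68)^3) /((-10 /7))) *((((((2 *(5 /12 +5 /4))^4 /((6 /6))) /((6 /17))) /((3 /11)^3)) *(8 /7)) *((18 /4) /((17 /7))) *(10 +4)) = 21784703103625 /795906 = 27370949.71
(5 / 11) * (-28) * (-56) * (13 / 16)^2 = 41405 / 88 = 470.51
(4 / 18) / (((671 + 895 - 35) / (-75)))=-50 / 4593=-0.01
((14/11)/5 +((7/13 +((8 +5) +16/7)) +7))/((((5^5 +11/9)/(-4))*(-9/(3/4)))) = 346527/140820680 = 0.00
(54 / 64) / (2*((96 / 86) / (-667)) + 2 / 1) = 774387 / 1832512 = 0.42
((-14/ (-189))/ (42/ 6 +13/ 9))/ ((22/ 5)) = 5/ 2508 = 0.00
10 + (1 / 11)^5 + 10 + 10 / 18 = 29794444 / 1449459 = 20.56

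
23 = 23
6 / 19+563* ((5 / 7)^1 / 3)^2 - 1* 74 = -349975 / 8379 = -41.77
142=142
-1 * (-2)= 2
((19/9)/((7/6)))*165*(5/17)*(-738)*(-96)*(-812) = -5051879152.94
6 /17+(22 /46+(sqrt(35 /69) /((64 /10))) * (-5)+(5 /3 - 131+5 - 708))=-975352 /1173 - 25 * sqrt(2415) /2208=-832.06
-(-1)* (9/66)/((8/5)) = 15/176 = 0.09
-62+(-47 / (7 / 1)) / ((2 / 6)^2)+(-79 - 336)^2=1204718 / 7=172102.57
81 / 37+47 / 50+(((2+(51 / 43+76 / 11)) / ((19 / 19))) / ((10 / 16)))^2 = 109278927181 / 413898650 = 264.02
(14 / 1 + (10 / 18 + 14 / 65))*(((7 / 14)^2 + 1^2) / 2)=8641 / 936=9.23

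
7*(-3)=-21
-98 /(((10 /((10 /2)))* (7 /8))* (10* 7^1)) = -4 /5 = -0.80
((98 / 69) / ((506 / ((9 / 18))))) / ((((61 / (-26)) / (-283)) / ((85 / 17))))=901355 / 1064877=0.85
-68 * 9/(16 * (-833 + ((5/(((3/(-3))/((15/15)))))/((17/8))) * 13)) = 2601/58724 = 0.04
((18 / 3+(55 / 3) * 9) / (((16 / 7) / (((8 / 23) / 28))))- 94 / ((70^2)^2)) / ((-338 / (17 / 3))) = -2181149249 / 139990305000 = -0.02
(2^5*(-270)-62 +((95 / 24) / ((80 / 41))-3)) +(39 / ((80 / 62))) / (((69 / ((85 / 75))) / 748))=-613207769 / 73600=-8331.63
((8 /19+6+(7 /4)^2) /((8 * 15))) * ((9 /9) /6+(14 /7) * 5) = 58621 /72960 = 0.80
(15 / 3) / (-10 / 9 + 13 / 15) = -20.45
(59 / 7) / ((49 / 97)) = 5723 / 343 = 16.69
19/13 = 1.46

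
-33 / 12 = -11 / 4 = -2.75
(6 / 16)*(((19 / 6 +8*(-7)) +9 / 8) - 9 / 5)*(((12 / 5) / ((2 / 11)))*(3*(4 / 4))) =-635679 / 800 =-794.60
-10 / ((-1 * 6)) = 5 / 3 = 1.67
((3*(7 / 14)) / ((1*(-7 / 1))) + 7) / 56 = 95 / 784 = 0.12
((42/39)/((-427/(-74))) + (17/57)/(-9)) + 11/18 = 622097/813618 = 0.76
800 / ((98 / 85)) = 34000 / 49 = 693.88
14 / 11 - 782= -8588 / 11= -780.73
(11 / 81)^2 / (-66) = -11 / 39366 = -0.00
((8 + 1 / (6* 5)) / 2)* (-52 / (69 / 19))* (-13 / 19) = 40729 / 1035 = 39.35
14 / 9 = 1.56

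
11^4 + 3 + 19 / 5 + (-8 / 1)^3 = 70679 / 5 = 14135.80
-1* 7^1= -7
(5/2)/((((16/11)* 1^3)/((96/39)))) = 55/13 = 4.23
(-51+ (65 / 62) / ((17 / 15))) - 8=-61211 / 1054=-58.07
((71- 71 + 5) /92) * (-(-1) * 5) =25 /92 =0.27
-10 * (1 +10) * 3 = -330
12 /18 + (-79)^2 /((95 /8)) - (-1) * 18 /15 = 150316 /285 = 527.42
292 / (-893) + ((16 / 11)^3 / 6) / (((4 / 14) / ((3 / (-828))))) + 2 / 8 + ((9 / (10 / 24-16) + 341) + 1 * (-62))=4656748521077 / 16730494308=278.34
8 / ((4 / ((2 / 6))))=2 / 3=0.67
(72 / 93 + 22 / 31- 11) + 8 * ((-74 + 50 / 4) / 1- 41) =-25715 / 31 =-829.52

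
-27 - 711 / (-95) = -1854 / 95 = -19.52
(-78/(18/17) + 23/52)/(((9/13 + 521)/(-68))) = 194191/20346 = 9.54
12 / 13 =0.92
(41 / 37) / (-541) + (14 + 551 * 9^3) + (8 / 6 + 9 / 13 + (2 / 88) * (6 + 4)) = 6898949631781 / 17174586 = 401695.25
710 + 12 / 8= 1423 / 2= 711.50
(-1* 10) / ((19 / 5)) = -50 / 19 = -2.63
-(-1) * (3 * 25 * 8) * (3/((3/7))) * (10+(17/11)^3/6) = 59341100/1331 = 44583.85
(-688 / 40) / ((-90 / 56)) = 2408 / 225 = 10.70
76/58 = 38/29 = 1.31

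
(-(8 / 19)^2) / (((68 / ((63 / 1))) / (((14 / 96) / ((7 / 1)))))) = -21 / 6137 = -0.00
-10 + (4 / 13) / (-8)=-261 / 26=-10.04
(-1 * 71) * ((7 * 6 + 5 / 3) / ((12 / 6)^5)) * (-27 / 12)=27903 / 128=217.99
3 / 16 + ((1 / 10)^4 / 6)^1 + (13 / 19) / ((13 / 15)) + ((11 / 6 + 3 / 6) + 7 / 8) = 1590423 / 380000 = 4.19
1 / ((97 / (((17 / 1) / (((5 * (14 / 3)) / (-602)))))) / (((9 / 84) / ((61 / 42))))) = -19737 / 59170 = -0.33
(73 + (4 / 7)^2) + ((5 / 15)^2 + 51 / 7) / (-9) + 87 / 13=4086326 / 51597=79.20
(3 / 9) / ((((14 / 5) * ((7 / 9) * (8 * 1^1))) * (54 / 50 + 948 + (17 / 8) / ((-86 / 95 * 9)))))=145125 / 7196983241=0.00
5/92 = 0.05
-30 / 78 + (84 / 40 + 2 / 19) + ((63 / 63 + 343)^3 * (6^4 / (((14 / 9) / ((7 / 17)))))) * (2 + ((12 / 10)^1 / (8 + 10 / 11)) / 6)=58111682647840977 / 2057510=28243693905.66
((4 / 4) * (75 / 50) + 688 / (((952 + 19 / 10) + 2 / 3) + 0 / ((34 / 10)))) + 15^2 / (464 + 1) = 4802031 / 1775494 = 2.70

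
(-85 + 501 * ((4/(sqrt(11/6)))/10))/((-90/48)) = 136/3 - 2672 * sqrt(66)/275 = -33.60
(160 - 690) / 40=-53 / 4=-13.25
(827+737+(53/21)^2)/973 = 692533/429093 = 1.61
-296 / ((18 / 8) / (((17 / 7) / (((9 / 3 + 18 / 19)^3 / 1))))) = -138057952 / 26578125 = -5.19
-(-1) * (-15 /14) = -15 /14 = -1.07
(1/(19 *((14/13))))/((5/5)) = 13/266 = 0.05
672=672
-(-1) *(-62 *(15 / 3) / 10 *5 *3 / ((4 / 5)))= -2325 / 4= -581.25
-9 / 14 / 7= -9 / 98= -0.09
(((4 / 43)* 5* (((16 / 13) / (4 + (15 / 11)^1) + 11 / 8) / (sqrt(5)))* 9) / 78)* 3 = 88605* sqrt(5) / 1715012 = 0.12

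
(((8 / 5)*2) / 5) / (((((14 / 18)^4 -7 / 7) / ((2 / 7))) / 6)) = -19683 / 11375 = -1.73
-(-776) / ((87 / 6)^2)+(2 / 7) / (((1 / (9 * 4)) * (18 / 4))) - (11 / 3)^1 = 40795 / 17661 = 2.31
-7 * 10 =-70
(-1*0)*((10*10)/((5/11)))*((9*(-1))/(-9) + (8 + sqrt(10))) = 0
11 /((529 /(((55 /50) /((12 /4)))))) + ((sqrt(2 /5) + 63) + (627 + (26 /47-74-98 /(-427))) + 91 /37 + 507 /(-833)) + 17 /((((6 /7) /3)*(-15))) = sqrt(10) /5 + 86197867771427 /140233361709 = 615.31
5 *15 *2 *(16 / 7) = 2400 / 7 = 342.86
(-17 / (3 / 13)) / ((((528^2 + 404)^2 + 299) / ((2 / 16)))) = -17 / 143900196264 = -0.00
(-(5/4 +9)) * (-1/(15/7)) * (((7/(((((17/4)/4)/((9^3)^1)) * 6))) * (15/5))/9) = 108486/85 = 1276.31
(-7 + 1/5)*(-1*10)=68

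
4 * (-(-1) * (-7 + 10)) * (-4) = -48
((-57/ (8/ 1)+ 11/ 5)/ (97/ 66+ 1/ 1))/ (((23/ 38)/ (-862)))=2840.05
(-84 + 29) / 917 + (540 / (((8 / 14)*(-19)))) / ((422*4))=-2630525 / 29410024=-0.09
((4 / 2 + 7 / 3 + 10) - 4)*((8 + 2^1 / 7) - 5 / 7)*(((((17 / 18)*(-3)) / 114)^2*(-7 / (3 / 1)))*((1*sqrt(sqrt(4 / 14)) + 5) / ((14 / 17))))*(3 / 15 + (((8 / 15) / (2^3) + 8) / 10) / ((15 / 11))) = -14376337079 / 26527435200 - 14376337079*2^(1 / 4)*7^(3 / 4) / 928460232000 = -0.62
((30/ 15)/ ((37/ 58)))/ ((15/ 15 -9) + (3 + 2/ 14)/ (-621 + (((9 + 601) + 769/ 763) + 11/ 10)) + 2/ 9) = -35416134/ 91854535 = -0.39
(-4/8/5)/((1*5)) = -1/50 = -0.02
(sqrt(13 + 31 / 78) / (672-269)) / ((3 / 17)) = 17 * sqrt(81510) / 94302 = 0.05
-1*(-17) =17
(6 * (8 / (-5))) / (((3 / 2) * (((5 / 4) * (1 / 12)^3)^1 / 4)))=-884736 / 25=-35389.44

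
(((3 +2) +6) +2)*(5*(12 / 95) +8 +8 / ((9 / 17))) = 52780 / 171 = 308.65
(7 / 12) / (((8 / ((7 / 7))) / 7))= 49 / 96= 0.51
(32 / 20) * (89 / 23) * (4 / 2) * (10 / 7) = 2848 / 161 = 17.69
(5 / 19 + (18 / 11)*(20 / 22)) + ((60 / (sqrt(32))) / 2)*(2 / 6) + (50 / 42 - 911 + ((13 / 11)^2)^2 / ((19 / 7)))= -5300461982 / 5841759 + 5*sqrt(2) / 4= -905.57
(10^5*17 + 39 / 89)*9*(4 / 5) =12240003.16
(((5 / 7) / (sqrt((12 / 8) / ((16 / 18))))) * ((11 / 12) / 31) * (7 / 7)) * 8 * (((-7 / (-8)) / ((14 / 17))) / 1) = 935 * sqrt(3) / 11718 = 0.14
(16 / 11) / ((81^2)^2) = 16 / 473513931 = 0.00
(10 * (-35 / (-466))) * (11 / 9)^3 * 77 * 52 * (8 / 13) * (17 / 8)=1219595300 / 169857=7180.13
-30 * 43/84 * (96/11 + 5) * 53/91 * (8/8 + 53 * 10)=-913662495/14014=-65196.41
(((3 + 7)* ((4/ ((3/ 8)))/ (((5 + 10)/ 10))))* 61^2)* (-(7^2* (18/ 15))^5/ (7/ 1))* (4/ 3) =-22141369463980032/ 625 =-35426191142368.05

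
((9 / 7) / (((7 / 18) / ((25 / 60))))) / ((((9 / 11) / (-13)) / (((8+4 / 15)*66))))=-585156 / 49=-11941.96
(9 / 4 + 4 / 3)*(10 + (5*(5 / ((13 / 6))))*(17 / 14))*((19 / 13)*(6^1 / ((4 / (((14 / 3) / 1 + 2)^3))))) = 1785145000 / 31941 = 55888.83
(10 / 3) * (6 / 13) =20 / 13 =1.54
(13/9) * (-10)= -130/9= -14.44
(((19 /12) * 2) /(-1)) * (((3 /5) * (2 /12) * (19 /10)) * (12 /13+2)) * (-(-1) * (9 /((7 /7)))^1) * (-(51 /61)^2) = 53520777 /4837300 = 11.06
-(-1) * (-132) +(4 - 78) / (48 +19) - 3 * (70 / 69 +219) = -1222241 / 1541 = -793.15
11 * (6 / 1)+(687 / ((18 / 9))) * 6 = 2127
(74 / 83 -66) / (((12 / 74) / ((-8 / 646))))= 399896 / 80427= 4.97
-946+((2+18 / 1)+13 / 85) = -78697 / 85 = -925.85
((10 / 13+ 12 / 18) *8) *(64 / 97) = 7.58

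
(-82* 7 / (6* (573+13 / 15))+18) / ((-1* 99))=-153509 / 852192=-0.18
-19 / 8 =-2.38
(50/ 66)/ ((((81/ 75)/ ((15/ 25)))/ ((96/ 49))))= 4000/ 4851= 0.82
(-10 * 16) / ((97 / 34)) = -5440 / 97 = -56.08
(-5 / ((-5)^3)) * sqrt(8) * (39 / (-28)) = -39 * sqrt(2) / 350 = -0.16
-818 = -818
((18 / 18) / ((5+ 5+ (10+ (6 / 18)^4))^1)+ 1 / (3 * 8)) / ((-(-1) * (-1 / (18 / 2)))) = -10695 / 12968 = -0.82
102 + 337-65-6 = 368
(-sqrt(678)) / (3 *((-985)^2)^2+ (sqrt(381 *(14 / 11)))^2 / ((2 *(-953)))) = -10483 *sqrt(678) / 29604093180602958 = -0.00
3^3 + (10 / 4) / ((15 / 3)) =27.50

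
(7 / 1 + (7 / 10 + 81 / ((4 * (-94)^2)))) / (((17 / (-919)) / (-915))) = 228913955373 / 600848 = 380984.80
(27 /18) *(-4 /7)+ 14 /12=0.31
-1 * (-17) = 17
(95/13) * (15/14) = 1425/182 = 7.83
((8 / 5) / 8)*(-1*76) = -76 / 5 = -15.20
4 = 4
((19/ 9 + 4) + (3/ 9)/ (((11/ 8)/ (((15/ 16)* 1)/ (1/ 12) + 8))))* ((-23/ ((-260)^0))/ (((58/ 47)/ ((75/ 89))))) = -2621425/ 15486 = -169.28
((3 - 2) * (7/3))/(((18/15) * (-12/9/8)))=-35/3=-11.67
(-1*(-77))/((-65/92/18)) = -127512/65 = -1961.72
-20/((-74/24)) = 240/37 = 6.49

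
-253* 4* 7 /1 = -7084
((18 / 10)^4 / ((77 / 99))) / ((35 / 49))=59049 / 3125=18.90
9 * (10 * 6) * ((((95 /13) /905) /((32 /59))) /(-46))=-0.17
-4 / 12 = -1 / 3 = -0.33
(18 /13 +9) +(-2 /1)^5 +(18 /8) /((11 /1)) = -12247 /572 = -21.41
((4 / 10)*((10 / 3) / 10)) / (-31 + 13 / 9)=-3 / 665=-0.00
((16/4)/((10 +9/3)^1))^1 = 0.31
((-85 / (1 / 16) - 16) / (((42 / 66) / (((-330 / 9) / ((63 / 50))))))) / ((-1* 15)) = -16649600 / 3969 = -4194.91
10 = 10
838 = 838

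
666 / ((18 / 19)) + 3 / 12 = 2813 / 4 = 703.25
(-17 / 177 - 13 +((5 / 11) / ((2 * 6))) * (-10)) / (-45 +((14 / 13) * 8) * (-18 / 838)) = 285809537 / 958402962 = 0.30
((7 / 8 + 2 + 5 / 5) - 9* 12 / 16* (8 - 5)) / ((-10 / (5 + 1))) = 393 / 40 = 9.82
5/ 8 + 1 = 13/ 8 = 1.62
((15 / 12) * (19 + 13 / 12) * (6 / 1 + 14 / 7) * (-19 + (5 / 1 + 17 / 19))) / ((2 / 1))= -100015 / 76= -1315.99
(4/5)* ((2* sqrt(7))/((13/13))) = 8* sqrt(7)/5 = 4.23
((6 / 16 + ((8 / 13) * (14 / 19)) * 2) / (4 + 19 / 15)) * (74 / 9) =468605 / 234156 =2.00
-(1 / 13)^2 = -1 / 169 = -0.01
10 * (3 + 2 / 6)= 100 / 3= 33.33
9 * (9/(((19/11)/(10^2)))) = 89100/19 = 4689.47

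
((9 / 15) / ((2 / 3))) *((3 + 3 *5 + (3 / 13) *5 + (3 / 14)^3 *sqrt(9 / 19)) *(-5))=-2241 / 26 - 729 *sqrt(19) / 104272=-86.22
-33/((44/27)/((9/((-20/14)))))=127.58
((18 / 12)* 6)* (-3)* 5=-135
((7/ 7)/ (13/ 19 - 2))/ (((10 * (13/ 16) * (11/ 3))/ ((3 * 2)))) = -2736/ 17875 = -0.15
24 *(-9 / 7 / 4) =-54 / 7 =-7.71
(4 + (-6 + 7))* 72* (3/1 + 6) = 3240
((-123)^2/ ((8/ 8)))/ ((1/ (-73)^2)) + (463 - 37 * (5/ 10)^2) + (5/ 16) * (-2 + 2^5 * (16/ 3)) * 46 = 241875958/ 3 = 80625319.33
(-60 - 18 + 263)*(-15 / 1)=-2775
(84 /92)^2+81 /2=43731 /1058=41.33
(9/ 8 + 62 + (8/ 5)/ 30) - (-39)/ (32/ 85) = 400253/ 2400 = 166.77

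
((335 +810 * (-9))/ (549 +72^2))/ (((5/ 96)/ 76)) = -260224/ 147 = -1770.23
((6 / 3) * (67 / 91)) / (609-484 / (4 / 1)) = 67 / 22204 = 0.00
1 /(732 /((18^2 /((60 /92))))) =207 /305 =0.68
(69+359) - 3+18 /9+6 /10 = 2138 /5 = 427.60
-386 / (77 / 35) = -1930 / 11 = -175.45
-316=-316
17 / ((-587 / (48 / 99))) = -272 / 19371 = -0.01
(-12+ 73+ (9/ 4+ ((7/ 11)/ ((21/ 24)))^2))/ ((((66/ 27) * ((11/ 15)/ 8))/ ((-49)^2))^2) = 12972820506830100/ 1771561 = 7322818975.37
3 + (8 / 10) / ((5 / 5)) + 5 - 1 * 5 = 19 / 5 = 3.80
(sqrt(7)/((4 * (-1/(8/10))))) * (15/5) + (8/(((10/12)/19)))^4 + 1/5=691798081661/625 - 3 * sqrt(7)/5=1106876929.07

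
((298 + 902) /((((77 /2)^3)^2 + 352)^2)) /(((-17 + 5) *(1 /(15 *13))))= -0.00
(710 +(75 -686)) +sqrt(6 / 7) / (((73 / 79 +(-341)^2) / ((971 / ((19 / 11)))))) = 843799 * sqrt(42) / 1221774176 +99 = 99.00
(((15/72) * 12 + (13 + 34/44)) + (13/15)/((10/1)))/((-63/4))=-53986/51975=-1.04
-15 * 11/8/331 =-0.06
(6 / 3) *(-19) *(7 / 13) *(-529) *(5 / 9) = 703570 / 117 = 6013.42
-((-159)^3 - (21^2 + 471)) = 4020591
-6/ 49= -0.12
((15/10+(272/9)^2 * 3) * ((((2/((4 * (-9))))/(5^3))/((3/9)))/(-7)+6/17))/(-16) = -4666060333/77112000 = -60.51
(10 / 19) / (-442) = -5 / 4199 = -0.00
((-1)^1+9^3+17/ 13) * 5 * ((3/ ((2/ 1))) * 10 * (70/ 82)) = 24887625/ 533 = 46693.48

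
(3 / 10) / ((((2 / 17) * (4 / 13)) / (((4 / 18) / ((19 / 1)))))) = 221 / 2280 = 0.10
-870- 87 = -957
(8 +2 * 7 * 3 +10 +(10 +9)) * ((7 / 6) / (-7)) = -79 / 6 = -13.17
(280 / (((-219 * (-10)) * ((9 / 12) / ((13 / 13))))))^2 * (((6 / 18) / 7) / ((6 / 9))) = 896 / 431649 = 0.00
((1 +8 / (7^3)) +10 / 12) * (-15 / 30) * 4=-3821 / 1029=-3.71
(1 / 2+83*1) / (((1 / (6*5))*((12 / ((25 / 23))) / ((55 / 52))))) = 239.99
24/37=0.65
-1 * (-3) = 3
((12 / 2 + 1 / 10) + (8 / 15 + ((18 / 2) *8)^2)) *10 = 155719 / 3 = 51906.33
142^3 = 2863288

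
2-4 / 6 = 4 / 3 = 1.33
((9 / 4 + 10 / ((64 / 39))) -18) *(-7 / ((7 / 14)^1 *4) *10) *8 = 10815 / 4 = 2703.75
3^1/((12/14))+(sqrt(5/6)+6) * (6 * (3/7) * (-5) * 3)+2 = -3163/14 - 45 * sqrt(30)/7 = -261.14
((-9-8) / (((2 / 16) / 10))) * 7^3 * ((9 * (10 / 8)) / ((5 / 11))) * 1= -11545380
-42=-42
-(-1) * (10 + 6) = 16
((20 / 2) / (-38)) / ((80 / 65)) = -0.21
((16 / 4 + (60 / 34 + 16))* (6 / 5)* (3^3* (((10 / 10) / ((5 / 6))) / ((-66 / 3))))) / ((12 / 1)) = -2997 / 935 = -3.21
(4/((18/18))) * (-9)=-36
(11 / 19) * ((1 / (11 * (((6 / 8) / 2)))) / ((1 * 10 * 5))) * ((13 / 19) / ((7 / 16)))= 832 / 189525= 0.00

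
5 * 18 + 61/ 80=7261/ 80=90.76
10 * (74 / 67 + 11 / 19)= 21430 / 1273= 16.83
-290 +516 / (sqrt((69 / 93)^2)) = 9326 / 23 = 405.48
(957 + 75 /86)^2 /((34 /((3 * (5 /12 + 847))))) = 69006530241801 /1005856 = 68604780.65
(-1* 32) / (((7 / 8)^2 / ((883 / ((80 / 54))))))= -6103296 / 245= -24911.41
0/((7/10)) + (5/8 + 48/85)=809/680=1.19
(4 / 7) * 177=708 / 7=101.14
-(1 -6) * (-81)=-405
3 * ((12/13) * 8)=288/13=22.15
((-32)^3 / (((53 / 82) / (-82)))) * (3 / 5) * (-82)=-54201679872 / 265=-204534641.03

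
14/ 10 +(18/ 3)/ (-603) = 1397/ 1005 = 1.39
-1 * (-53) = 53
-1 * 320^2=-102400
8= 8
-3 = -3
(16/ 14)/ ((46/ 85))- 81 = -12701/ 161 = -78.89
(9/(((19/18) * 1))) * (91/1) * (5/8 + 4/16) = 51597/76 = 678.91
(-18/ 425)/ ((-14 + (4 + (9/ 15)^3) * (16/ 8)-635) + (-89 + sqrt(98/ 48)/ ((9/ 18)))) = 0.00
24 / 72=1 / 3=0.33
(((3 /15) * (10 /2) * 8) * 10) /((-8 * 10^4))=-1 /1000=-0.00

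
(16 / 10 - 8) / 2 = -16 / 5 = -3.20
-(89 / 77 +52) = -4093 / 77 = -53.16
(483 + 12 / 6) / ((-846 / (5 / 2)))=-2425 / 1692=-1.43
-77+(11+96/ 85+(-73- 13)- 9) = -13589/ 85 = -159.87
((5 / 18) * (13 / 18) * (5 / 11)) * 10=1625 / 1782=0.91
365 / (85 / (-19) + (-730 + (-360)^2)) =1387 / 489689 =0.00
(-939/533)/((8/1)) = -939/4264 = -0.22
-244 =-244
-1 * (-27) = 27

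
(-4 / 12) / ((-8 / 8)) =1 / 3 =0.33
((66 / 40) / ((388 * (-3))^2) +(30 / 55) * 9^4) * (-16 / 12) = -355578906361 / 74519280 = -4771.64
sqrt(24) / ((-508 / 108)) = -54 * sqrt(6) / 127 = -1.04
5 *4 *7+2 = 142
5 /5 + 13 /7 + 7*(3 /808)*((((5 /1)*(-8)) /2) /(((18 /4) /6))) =1530 /707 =2.16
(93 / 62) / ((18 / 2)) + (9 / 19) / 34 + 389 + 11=387775 / 969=400.18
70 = 70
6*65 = 390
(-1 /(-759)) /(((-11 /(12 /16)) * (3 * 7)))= -1 /233772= -0.00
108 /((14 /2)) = 108 /7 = 15.43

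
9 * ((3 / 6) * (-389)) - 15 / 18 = -5254 / 3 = -1751.33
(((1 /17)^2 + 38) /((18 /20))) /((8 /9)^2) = 494235 /9248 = 53.44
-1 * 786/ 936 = -131/ 156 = -0.84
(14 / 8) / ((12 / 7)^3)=2401 / 6912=0.35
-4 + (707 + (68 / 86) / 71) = 2146293 / 3053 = 703.01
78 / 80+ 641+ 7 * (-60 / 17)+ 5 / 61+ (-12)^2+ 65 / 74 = 1169839291 / 1534760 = 762.23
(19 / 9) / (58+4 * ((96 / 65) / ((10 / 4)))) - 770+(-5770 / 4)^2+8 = 734513558087 / 353124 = 2080044.28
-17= -17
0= 0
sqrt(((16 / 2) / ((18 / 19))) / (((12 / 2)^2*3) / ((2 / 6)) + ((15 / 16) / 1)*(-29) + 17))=8*sqrt(95399) / 15063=0.16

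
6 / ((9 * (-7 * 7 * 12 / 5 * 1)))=-5 / 882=-0.01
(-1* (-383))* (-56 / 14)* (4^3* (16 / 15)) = -1568768 / 15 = -104584.53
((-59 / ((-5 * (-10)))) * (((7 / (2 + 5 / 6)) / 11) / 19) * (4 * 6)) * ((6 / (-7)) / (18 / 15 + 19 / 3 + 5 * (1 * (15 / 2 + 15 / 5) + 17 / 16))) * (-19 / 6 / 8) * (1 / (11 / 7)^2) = -1248912 / 1774296205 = -0.00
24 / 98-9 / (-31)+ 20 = 31193 / 1519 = 20.54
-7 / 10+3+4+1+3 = 103 / 10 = 10.30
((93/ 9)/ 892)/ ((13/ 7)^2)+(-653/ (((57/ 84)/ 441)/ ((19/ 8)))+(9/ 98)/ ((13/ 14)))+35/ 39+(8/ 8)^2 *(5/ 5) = -1063576058047/ 1055236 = -1007903.50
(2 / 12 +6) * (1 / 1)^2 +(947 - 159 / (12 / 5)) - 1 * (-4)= 10691 / 12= 890.92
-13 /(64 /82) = -533 /32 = -16.66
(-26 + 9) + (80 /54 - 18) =-905 /27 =-33.52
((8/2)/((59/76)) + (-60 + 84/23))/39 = -1.31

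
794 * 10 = 7940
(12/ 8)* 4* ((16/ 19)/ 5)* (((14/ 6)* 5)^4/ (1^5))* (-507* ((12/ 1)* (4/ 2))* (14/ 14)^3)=-227800140.35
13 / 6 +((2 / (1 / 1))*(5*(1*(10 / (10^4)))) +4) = 1853 / 300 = 6.18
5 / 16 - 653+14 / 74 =-386279 / 592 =-652.50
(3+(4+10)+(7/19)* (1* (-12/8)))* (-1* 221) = -138125/38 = -3634.87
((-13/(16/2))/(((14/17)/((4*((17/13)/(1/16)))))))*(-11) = 12716/7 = 1816.57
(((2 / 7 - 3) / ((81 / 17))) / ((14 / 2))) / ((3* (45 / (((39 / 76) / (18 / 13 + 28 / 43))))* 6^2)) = -123539 / 29268358560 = -0.00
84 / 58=42 / 29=1.45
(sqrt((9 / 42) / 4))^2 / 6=1 / 112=0.01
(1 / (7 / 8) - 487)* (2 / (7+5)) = -80.98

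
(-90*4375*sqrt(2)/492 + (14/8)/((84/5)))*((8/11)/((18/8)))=10/297 - 350000*sqrt(2)/1353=-365.80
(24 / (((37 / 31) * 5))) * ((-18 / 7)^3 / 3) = -1446336 / 63455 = -22.79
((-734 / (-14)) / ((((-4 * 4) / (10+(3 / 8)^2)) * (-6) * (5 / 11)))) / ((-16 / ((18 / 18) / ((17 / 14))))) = -2620013 / 4177920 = -0.63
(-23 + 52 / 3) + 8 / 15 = -77 / 15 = -5.13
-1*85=-85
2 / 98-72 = -3527 / 49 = -71.98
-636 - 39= -675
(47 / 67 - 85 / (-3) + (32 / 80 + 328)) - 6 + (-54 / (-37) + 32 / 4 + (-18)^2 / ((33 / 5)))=167698294 / 409035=409.99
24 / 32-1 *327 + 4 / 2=-1297 / 4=-324.25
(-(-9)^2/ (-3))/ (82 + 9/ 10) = 270/ 829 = 0.33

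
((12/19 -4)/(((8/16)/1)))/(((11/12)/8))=-12288/209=-58.79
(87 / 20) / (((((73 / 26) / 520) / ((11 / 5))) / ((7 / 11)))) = 1127.90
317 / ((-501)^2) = 317 / 251001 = 0.00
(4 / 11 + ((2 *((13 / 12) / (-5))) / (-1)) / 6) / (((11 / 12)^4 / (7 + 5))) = 5965056 / 805255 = 7.41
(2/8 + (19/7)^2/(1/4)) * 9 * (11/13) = 576675/2548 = 226.32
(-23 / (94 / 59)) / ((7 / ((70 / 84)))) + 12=40591 / 3948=10.28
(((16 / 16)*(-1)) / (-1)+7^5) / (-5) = -16808 / 5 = -3361.60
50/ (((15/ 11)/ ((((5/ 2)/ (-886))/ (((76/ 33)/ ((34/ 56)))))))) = -51425/ 1885408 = -0.03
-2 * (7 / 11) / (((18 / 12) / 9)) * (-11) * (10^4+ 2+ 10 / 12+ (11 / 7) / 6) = 840260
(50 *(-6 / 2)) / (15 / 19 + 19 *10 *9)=-190 / 2167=-0.09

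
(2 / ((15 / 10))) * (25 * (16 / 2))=800 / 3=266.67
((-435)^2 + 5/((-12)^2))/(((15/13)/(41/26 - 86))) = -11962049795/864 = -13844965.04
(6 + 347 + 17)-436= -66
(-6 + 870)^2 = 746496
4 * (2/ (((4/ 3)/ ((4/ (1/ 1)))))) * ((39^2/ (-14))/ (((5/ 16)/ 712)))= -207926784/ 35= -5940765.26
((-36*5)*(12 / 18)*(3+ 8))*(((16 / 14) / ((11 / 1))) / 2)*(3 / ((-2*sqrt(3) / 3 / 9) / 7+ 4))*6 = -14696640 / 47627- 38880*sqrt(3) / 47627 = -309.99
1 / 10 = 0.10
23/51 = 0.45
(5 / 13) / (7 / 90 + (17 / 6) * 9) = 225 / 14963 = 0.02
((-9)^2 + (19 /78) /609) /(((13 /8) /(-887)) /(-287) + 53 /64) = 4477715677664 /45779241573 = 97.81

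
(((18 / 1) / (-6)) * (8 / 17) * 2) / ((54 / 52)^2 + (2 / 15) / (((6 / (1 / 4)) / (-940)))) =292032 / 428587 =0.68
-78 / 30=-13 / 5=-2.60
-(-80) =80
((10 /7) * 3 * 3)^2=8100 /49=165.31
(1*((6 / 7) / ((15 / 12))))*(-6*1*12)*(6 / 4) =-2592 / 35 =-74.06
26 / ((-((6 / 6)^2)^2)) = -26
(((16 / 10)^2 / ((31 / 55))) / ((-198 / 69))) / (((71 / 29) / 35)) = -149408 / 6603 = -22.63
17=17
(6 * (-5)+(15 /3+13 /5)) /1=-112 /5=-22.40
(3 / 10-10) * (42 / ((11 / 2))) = -74.07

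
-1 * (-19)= 19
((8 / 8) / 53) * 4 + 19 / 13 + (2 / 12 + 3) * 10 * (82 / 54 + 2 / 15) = 3005072 / 55809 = 53.85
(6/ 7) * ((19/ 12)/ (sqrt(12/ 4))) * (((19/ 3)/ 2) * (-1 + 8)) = 361 * sqrt(3)/ 36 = 17.37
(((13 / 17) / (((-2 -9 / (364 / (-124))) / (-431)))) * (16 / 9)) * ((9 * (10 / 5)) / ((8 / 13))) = -26513396 / 1649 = -16078.47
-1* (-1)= 1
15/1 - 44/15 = 181/15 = 12.07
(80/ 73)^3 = 512000/ 389017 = 1.32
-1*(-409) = 409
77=77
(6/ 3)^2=4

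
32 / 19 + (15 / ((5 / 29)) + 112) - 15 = 3528 / 19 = 185.68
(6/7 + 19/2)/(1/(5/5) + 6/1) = 145/98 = 1.48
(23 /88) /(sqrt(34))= 23* sqrt(34) /2992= 0.04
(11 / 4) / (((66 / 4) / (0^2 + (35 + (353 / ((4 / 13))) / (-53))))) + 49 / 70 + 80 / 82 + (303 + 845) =300369767 / 260760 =1151.90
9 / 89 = 0.10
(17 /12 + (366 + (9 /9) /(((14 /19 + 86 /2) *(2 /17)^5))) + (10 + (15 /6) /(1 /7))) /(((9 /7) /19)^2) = 73662709547 /239328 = 307789.77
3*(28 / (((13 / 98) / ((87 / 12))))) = 59682 / 13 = 4590.92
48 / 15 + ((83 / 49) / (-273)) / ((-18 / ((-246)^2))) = 1609262 / 66885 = 24.06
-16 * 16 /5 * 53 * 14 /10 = -94976 /25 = -3799.04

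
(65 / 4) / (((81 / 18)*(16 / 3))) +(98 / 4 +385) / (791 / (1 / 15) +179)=205543 / 289056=0.71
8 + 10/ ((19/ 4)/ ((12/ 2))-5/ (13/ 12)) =6424/ 1193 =5.38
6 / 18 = 1 / 3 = 0.33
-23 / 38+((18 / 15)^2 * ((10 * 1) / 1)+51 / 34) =1453 / 95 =15.29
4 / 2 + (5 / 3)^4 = 9.72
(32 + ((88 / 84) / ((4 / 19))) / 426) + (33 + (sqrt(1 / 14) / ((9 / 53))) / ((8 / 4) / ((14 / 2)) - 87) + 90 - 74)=1449461 / 17892 - 53 *sqrt(14) / 10926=80.99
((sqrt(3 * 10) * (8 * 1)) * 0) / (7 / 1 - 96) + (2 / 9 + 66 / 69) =244 / 207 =1.18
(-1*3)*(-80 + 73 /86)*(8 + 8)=163368 /43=3799.26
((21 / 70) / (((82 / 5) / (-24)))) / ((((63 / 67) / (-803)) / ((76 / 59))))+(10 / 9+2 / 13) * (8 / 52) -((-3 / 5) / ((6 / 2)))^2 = 311058568907 / 643877325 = 483.10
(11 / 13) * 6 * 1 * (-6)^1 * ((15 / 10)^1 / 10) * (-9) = 2673 / 65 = 41.12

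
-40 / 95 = -8 / 19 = -0.42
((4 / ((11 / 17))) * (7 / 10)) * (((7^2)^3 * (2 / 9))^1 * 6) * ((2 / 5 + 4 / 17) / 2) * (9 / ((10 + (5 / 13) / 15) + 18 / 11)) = 20812578696 / 125075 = 166400.79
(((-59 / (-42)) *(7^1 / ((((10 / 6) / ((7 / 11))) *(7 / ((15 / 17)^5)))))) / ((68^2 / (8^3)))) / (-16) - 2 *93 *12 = -10074644060121 / 4513725403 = -2232.00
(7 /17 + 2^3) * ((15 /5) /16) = 429 /272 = 1.58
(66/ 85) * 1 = 66/ 85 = 0.78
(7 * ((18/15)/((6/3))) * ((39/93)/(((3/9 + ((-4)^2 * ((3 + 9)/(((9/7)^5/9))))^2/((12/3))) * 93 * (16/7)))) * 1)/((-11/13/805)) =-6376850372529/48923644981435664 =-0.00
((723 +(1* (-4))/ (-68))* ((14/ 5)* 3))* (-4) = -2065056/ 85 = -24294.78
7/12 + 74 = 895/12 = 74.58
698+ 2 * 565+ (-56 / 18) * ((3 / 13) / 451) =32152664 / 17589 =1828.00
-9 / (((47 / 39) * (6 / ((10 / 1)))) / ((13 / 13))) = -585 / 47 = -12.45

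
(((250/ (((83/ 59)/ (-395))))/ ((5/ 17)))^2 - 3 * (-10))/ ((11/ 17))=6670908558075890/ 75779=88031097772.15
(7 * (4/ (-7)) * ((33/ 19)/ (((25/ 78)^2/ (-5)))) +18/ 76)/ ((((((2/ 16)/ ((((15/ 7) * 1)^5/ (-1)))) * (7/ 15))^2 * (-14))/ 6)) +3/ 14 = -320319618238921629543/ 3681782395466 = -87001235.77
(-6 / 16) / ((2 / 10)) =-15 / 8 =-1.88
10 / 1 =10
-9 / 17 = -0.53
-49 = -49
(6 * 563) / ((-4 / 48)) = -40536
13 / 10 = 1.30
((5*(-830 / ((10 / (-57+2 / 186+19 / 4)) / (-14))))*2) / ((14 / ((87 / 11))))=-233876155 / 682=-342926.91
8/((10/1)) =4/5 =0.80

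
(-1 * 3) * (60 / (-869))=180 / 869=0.21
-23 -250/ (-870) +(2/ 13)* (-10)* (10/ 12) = -9046/ 377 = -23.99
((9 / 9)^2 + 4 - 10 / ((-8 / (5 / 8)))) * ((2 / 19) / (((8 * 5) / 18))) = 333 / 1216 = 0.27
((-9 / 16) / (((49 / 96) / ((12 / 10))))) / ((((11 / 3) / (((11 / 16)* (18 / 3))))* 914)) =-729 / 447860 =-0.00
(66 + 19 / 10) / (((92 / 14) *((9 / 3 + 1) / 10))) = 4753 / 184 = 25.83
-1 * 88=-88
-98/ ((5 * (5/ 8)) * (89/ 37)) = -29008/ 2225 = -13.04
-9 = -9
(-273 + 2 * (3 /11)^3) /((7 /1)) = -363309 /9317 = -38.99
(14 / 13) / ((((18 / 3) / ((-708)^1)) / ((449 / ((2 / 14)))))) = -5192236 / 13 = -399402.77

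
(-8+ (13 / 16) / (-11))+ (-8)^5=-32776.07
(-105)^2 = 11025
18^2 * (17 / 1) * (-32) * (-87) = 15334272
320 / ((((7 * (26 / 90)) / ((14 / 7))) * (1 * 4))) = 7200 / 91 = 79.12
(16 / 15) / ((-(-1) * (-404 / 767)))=-3068 / 1515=-2.03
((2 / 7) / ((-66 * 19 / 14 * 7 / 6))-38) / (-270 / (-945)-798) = 27799 / 583528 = 0.05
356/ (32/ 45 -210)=-8010/ 4709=-1.70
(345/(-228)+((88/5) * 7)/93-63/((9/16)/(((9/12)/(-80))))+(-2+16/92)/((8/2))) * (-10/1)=-164617/40641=-4.05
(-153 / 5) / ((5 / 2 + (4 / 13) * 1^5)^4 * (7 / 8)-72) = 559338624 / 322152445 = 1.74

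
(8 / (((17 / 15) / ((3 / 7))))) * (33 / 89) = 11880 / 10591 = 1.12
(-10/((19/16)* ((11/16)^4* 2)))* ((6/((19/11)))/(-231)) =10485760/36997807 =0.28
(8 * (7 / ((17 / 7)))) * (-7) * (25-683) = 1805552 / 17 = 106208.94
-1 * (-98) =98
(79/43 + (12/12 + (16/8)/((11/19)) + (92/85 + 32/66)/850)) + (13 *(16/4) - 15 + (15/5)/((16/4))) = 9030941681/205045500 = 44.04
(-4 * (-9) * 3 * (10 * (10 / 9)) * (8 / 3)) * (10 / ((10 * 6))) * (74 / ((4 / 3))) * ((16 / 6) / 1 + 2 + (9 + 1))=1302400 / 3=434133.33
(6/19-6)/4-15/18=-257/114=-2.25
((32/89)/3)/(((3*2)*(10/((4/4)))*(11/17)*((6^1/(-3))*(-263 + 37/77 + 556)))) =-238/45252495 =-0.00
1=1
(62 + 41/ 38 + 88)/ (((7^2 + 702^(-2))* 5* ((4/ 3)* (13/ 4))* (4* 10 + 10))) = 0.00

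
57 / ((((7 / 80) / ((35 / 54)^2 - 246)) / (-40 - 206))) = 22314018760 / 567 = 39354530.44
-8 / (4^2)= -1 / 2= -0.50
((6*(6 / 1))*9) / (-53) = -6.11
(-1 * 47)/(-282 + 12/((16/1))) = 188/1125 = 0.17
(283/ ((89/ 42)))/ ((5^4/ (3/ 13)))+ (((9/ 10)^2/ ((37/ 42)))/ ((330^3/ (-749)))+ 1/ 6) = 1845757575163/ 8546816850000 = 0.22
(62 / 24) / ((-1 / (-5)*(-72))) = -155 / 864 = -0.18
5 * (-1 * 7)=-35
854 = 854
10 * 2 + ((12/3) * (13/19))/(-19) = 7168/361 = 19.86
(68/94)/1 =34/47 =0.72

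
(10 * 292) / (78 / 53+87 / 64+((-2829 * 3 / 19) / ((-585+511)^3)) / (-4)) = 9532294868480 / 9241094799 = 1031.51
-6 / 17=-0.35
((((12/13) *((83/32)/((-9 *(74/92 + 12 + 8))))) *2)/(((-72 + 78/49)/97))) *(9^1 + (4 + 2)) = 394499/746460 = 0.53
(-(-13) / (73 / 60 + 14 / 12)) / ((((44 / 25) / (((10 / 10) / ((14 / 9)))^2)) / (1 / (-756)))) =-1125 / 664048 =-0.00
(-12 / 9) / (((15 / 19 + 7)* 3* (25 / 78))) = -494 / 2775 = -0.18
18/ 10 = 9/ 5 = 1.80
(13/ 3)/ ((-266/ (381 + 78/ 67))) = -110955/ 17822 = -6.23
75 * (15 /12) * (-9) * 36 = -30375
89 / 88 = 1.01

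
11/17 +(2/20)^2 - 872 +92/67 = -99089561/113900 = -869.97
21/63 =0.33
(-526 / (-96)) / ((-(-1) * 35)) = 0.16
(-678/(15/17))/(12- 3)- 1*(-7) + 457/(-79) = -299198/3555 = -84.16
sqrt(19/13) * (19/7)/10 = 19 * sqrt(247)/910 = 0.33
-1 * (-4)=4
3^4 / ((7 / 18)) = 1458 / 7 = 208.29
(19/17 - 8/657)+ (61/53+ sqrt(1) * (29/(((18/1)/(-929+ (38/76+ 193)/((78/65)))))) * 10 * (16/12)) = -29284380935/1775871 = -16490.15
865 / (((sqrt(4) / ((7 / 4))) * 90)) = 1211 / 144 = 8.41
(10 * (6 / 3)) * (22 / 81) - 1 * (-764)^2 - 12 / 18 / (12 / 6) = -47278963 / 81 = -583690.90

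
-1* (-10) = 10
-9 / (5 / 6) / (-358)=27 / 895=0.03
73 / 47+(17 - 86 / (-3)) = 6658 / 141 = 47.22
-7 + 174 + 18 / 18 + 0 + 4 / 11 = 1852 / 11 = 168.36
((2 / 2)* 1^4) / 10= 1 / 10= 0.10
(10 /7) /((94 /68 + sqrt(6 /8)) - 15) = -0.11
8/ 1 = 8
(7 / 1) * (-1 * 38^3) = -384104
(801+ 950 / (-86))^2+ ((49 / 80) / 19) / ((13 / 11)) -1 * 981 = 623045.54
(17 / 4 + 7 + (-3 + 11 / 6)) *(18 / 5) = 363 / 10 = 36.30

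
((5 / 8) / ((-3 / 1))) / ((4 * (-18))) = 5 / 1728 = 0.00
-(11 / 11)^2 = -1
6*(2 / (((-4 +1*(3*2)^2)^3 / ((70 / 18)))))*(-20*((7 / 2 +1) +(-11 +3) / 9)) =-0.10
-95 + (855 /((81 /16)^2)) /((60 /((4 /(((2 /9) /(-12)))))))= -17423 /81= -215.10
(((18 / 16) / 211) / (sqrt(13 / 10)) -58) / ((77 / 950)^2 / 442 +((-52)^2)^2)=-797810000 / 100573799327101 +34520625 * sqrt(130) / 615411078082531019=-0.00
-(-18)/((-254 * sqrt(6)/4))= -6 * sqrt(6)/127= -0.12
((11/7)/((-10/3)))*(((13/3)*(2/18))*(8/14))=-286/2205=-0.13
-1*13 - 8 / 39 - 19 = -1256 / 39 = -32.21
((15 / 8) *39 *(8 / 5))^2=13689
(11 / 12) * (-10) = -55 / 6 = -9.17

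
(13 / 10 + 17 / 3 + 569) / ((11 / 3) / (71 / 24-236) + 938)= 96641447 / 157384380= 0.61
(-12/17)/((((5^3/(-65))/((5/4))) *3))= 13/85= 0.15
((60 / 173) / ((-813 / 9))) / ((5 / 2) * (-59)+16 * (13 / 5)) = 600 / 16549699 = 0.00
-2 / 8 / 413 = -1 / 1652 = -0.00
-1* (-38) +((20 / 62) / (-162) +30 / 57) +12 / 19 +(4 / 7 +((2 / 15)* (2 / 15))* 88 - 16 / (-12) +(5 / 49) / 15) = 2491559248 / 58443525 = 42.63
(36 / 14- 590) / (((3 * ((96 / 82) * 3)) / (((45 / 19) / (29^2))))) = -52685 / 335559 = -0.16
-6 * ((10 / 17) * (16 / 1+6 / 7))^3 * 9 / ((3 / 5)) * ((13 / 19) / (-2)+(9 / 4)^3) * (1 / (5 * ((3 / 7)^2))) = -689816716250 / 653429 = -1055687.33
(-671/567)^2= 450241/321489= 1.40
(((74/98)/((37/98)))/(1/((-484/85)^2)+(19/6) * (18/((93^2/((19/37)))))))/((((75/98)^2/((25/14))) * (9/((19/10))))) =37.61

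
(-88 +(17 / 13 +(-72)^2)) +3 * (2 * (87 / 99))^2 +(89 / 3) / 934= 7502534605 / 1469182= 5106.61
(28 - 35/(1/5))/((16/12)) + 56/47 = -109.06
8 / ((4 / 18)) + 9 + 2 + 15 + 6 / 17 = 62.35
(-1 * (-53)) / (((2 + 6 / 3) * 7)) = 53 / 28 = 1.89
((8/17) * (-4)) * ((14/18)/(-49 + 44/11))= 224/6885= 0.03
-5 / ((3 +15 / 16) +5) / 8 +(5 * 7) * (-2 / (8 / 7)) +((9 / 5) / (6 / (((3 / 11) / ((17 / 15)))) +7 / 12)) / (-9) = -61.33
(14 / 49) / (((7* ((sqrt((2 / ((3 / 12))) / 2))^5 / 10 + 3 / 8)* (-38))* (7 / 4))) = -160 / 931931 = -0.00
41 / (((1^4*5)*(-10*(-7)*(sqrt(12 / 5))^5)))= 41*sqrt(15) / 12096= 0.01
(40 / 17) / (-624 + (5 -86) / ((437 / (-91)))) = -17480 / 4510389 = -0.00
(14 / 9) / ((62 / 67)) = 469 / 279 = 1.68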